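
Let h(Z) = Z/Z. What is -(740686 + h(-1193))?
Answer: -740687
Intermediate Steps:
h(Z) = 1
-(740686 + h(-1193)) = -(740686 + 1) = -1*740687 = -740687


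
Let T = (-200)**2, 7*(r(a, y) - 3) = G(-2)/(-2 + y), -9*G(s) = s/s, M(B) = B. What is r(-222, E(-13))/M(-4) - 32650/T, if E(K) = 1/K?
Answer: -2133953/1360800 ≈ -1.5682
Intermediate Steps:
G(s) = -1/9 (G(s) = -s/(9*s) = -1/9*1 = -1/9)
r(a, y) = 3 - 1/(63*(-2 + y)) (r(a, y) = 3 + (-1/9/(-2 + y))/7 = 3 + (-1/(9*(-2 + y)))/7 = 3 - 1/(63*(-2 + y)))
T = 40000
r(-222, E(-13))/M(-4) - 32650/T = ((-379 + 189/(-13))/(63*(-2 + 1/(-13))))/(-4) - 32650/40000 = ((-379 + 189*(-1/13))/(63*(-2 - 1/13)))*(-1/4) - 32650*1/40000 = ((-379 - 189/13)/(63*(-27/13)))*(-1/4) - 653/800 = ((1/63)*(-13/27)*(-5116/13))*(-1/4) - 653/800 = (5116/1701)*(-1/4) - 653/800 = -1279/1701 - 653/800 = -2133953/1360800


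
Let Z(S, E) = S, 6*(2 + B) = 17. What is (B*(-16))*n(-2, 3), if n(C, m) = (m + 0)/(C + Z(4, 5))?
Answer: -20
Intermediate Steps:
B = ⅚ (B = -2 + (⅙)*17 = -2 + 17/6 = ⅚ ≈ 0.83333)
n(C, m) = m/(4 + C) (n(C, m) = (m + 0)/(C + 4) = m/(4 + C))
(B*(-16))*n(-2, 3) = ((⅚)*(-16))*(3/(4 - 2)) = -40/2 = -40/3*3/2 = -20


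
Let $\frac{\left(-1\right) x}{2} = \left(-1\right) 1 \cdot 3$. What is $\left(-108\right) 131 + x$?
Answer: $-14142$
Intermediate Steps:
$x = 6$ ($x = - 2 \left(-1\right) 1 \cdot 3 = - 2 \left(\left(-1\right) 3\right) = \left(-2\right) \left(-3\right) = 6$)
$\left(-108\right) 131 + x = \left(-108\right) 131 + 6 = -14148 + 6 = -14142$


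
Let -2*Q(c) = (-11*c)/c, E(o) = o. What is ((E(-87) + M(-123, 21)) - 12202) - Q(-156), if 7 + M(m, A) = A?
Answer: -24561/2 ≈ -12281.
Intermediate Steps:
M(m, A) = -7 + A
Q(c) = 11/2 (Q(c) = -(-11*c)/(2*c) = -1/2*(-11) = 11/2)
((E(-87) + M(-123, 21)) - 12202) - Q(-156) = ((-87 + (-7 + 21)) - 12202) - 1*11/2 = ((-87 + 14) - 12202) - 11/2 = (-73 - 12202) - 11/2 = -12275 - 11/2 = -24561/2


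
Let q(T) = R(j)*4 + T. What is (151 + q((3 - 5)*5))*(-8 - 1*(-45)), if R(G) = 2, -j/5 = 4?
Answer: 5513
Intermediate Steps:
j = -20 (j = -5*4 = -20)
q(T) = 8 + T (q(T) = 2*4 + T = 8 + T)
(151 + q((3 - 5)*5))*(-8 - 1*(-45)) = (151 + (8 + (3 - 5)*5))*(-8 - 1*(-45)) = (151 + (8 - 2*5))*(-8 + 45) = (151 + (8 - 10))*37 = (151 - 2)*37 = 149*37 = 5513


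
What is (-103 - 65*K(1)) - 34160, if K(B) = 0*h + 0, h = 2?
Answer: -34263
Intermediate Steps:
K(B) = 0 (K(B) = 0*2 + 0 = 0 + 0 = 0)
(-103 - 65*K(1)) - 34160 = (-103 - 65*0) - 34160 = (-103 + 0) - 34160 = -103 - 34160 = -34263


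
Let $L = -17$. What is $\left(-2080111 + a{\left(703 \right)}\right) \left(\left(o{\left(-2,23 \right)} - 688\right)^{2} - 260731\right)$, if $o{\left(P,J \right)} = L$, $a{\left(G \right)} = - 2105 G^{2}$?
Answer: $-246310515892464$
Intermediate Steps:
$o{\left(P,J \right)} = -17$
$\left(-2080111 + a{\left(703 \right)}\right) \left(\left(o{\left(-2,23 \right)} - 688\right)^{2} - 260731\right) = \left(-2080111 - 2105 \cdot 703^{2}\right) \left(\left(-17 - 688\right)^{2} - 260731\right) = \left(-2080111 - 1040309945\right) \left(\left(-705\right)^{2} - 260731\right) = \left(-2080111 - 1040309945\right) \left(497025 - 260731\right) = \left(-1042390056\right) 236294 = -246310515892464$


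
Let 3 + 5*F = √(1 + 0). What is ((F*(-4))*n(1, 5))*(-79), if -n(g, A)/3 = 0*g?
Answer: 0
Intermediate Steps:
F = -⅖ (F = -⅗ + √(1 + 0)/5 = -⅗ + √1/5 = -⅗ + (⅕)*1 = -⅗ + ⅕ = -⅖ ≈ -0.40000)
n(g, A) = 0 (n(g, A) = -0*g = -3*0 = 0)
((F*(-4))*n(1, 5))*(-79) = (-⅖*(-4)*0)*(-79) = ((8/5)*0)*(-79) = 0*(-79) = 0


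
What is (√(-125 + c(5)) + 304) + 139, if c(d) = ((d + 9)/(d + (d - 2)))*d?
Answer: 443 + I*√465/2 ≈ 443.0 + 10.782*I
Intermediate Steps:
c(d) = d*(9 + d)/(-2 + 2*d) (c(d) = ((9 + d)/(d + (-2 + d)))*d = ((9 + d)/(-2 + 2*d))*d = d*(9 + d)/(-2 + 2*d))
(√(-125 + c(5)) + 304) + 139 = (√(-125 + (½)*5*(9 + 5)/(-1 + 5)) + 304) + 139 = (√(-125 + (½)*5*14/4) + 304) + 139 = (√(-125 + (½)*5*(¼)*14) + 304) + 139 = (√(-125 + 35/4) + 304) + 139 = (√(-465/4) + 304) + 139 = (I*√465/2 + 304) + 139 = (304 + I*√465/2) + 139 = 443 + I*√465/2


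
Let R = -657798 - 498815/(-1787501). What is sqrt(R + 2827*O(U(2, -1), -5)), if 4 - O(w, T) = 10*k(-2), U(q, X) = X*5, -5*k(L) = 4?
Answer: I*sqrt(1993376249030362559)/1787501 ≈ 789.86*I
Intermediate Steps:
k(L) = -4/5 (k(L) = -1/5*4 = -4/5)
U(q, X) = 5*X
O(w, T) = 12 (O(w, T) = 4 - 10*(-4)/5 = 4 - 1*(-8) = 4 + 8 = 12)
R = -1175814083983/1787501 (R = -657798 - 498815*(-1)/1787501 = -657798 - 1*(-498815/1787501) = -657798 + 498815/1787501 = -1175814083983/1787501 ≈ -6.5780e+5)
sqrt(R + 2827*O(U(2, -1), -5)) = sqrt(-1175814083983/1787501 + 2827*12) = sqrt(-1175814083983/1787501 + 33924) = sqrt(-1115174900059/1787501) = I*sqrt(1993376249030362559)/1787501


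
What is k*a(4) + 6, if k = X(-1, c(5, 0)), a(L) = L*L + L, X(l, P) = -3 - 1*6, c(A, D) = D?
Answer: -174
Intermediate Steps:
X(l, P) = -9 (X(l, P) = -3 - 6 = -9)
a(L) = L + L² (a(L) = L² + L = L + L²)
k = -9
k*a(4) + 6 = -36*(1 + 4) + 6 = -36*5 + 6 = -9*20 + 6 = -180 + 6 = -174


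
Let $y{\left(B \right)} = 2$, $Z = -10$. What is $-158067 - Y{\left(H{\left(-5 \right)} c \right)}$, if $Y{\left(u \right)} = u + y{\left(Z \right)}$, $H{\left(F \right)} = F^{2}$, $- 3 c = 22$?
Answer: $- \frac{473657}{3} \approx -1.5789 \cdot 10^{5}$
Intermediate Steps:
$c = - \frac{22}{3}$ ($c = \left(- \frac{1}{3}\right) 22 = - \frac{22}{3} \approx -7.3333$)
$Y{\left(u \right)} = 2 + u$ ($Y{\left(u \right)} = u + 2 = 2 + u$)
$-158067 - Y{\left(H{\left(-5 \right)} c \right)} = -158067 - \left(2 + \left(-5\right)^{2} \left(- \frac{22}{3}\right)\right) = -158067 - \left(2 + 25 \left(- \frac{22}{3}\right)\right) = -158067 - \left(2 - \frac{550}{3}\right) = -158067 - - \frac{544}{3} = -158067 + \frac{544}{3} = - \frac{473657}{3}$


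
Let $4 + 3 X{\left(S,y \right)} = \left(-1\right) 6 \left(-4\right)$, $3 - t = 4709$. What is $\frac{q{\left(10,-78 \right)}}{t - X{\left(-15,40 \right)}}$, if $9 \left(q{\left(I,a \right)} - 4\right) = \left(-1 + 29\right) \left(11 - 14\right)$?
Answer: $\frac{8}{7069} \approx 0.0011317$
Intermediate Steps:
$t = -4706$ ($t = 3 - 4709 = -4706$)
$X{\left(S,y \right)} = \frac{20}{3}$ ($X{\left(S,y \right)} = - \frac{4}{3} + \frac{\left(-1\right) 6 \left(-4\right)}{3} = - \frac{4}{3} + \frac{\left(-6\right) \left(-4\right)}{3} = - \frac{4}{3} + \frac{1}{3} \cdot 24 = - \frac{4}{3} + 8 = \frac{20}{3}$)
$q{\left(I,a \right)} = - \frac{16}{3}$ ($q{\left(I,a \right)} = 4 + \frac{\left(-1 + 29\right) \left(11 - 14\right)}{9} = 4 + \frac{28 \left(-3\right)}{9} = 4 + \frac{1}{9} \left(-84\right) = 4 - \frac{28}{3} = - \frac{16}{3}$)
$\frac{q{\left(10,-78 \right)}}{t - X{\left(-15,40 \right)}} = - \frac{16}{3 \left(-4706 - \frac{20}{3}\right)} = - \frac{16}{3 \left(- \frac{14138}{3}\right)} = \left(- \frac{16}{3}\right) \left(- \frac{3}{14138}\right) = \frac{8}{7069}$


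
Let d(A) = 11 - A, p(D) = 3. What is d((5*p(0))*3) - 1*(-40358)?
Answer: 40324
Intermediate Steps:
d((5*p(0))*3) - 1*(-40358) = (11 - 5*3*3) - 1*(-40358) = (11 - 15*3) + 40358 = (11 - 1*45) + 40358 = (11 - 45) + 40358 = -34 + 40358 = 40324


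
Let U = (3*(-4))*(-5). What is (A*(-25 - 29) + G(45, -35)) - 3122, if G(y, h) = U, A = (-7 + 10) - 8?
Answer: -2792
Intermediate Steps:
A = -5 (A = 3 - 8 = -5)
U = 60 (U = -12*(-5) = 60)
G(y, h) = 60
(A*(-25 - 29) + G(45, -35)) - 3122 = (-5*(-25 - 29) + 60) - 3122 = (-5*(-54) + 60) - 3122 = (270 + 60) - 3122 = 330 - 3122 = -2792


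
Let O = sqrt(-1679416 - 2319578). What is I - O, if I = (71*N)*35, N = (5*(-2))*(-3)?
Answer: 74550 - I*sqrt(3998994) ≈ 74550.0 - 1999.7*I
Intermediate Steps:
N = 30 (N = -10*(-3) = 30)
I = 74550 (I = (71*30)*35 = 2130*35 = 74550)
O = I*sqrt(3998994) (O = sqrt(-3998994) = I*sqrt(3998994) ≈ 1999.7*I)
I - O = 74550 - I*sqrt(3998994)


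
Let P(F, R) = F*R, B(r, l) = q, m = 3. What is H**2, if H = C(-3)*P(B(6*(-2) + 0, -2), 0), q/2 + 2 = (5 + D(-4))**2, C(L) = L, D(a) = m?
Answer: 0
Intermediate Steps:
D(a) = 3
q = 124 (q = -4 + 2*(5 + 3)**2 = -4 + 2*8**2 = -4 + 2*64 = -4 + 128 = 124)
B(r, l) = 124
H = 0 (H = -372*0 = -3*0 = 0)
H**2 = 0**2 = 0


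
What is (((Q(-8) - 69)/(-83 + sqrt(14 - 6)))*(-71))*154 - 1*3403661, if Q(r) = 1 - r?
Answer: -3353577523/983 - 187440*sqrt(2)/983 ≈ -3.4118e+6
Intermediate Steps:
(((Q(-8) - 69)/(-83 + sqrt(14 - 6)))*(-71))*154 - 1*3403661 = ((((1 - 1*(-8)) - 69)/(-83 + sqrt(14 - 6)))*(-71))*154 - 1*3403661 = ((((1 + 8) - 69)/(-83 + sqrt(8)))*(-71))*154 - 3403661 = (((9 - 69)/(-83 + 2*sqrt(2)))*(-71))*154 - 3403661 = (-60/(-83 + 2*sqrt(2))*(-71))*154 - 3403661 = (4260/(-83 + 2*sqrt(2)))*154 - 3403661 = 656040/(-83 + 2*sqrt(2)) - 3403661 = -3403661 + 656040/(-83 + 2*sqrt(2))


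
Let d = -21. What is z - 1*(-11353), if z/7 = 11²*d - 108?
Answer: -7190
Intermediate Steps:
z = -18543 (z = 7*(11²*(-21) - 108) = 7*(121*(-21) - 108) = 7*(-2541 - 108) = 7*(-2649) = -18543)
z - 1*(-11353) = -18543 - 1*(-11353) = -18543 + 11353 = -7190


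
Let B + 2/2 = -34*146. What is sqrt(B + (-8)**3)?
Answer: I*sqrt(5477) ≈ 74.007*I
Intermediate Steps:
B = -4965 (B = -1 - 34*146 = -1 - 4964 = -4965)
sqrt(B + (-8)**3) = sqrt(-4965 + (-8)**3) = sqrt(-4965 - 512) = sqrt(-5477) = I*sqrt(5477)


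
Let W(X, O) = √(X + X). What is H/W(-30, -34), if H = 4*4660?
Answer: -1864*I*√15/3 ≈ -2406.4*I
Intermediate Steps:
W(X, O) = √2*√X (W(X, O) = √(2*X) = √2*√X)
H = 18640
H/W(-30, -34) = 18640/((√2*√(-30))) = 18640/((√2*(I*√30))) = 18640/((2*I*√15)) = 18640*(-I*√15/30) = -1864*I*√15/3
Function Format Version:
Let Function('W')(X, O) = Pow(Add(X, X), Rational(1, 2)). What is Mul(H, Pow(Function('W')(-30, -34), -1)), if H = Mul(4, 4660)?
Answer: Mul(Rational(-1864, 3), I, Pow(15, Rational(1, 2))) ≈ Mul(-2406.4, I)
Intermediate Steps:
Function('W')(X, O) = Mul(Pow(2, Rational(1, 2)), Pow(X, Rational(1, 2))) (Function('W')(X, O) = Pow(Mul(2, X), Rational(1, 2)) = Mul(Pow(2, Rational(1, 2)), Pow(X, Rational(1, 2))))
H = 18640
Mul(H, Pow(Function('W')(-30, -34), -1)) = Mul(18640, Pow(Mul(Pow(2, Rational(1, 2)), Pow(-30, Rational(1, 2))), -1)) = Mul(18640, Pow(Mul(Pow(2, Rational(1, 2)), Mul(I, Pow(30, Rational(1, 2)))), -1)) = Mul(18640, Pow(Mul(2, I, Pow(15, Rational(1, 2))), -1)) = Mul(18640, Mul(Rational(-1, 30), I, Pow(15, Rational(1, 2)))) = Mul(Rational(-1864, 3), I, Pow(15, Rational(1, 2)))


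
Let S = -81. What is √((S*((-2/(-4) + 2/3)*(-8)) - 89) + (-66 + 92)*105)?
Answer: √3397 ≈ 58.284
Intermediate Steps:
√((S*((-2/(-4) + 2/3)*(-8)) - 89) + (-66 + 92)*105) = √((-81*(-2/(-4) + 2/3)*(-8) - 89) + (-66 + 92)*105) = √((-81*(-2*(-¼) + 2*(⅓))*(-8) - 89) + 26*105) = √((-81*(½ + ⅔)*(-8) - 89) + 2730) = √((-189*(-8)/2 - 89) + 2730) = √((-81*(-28/3) - 89) + 2730) = √((756 - 89) + 2730) = √(667 + 2730) = √3397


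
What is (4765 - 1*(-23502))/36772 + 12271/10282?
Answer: 370935253/189044852 ≈ 1.9622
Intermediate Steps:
(4765 - 1*(-23502))/36772 + 12271/10282 = (4765 + 23502)*(1/36772) + 12271*(1/10282) = 28267*(1/36772) + 12271/10282 = 28267/36772 + 12271/10282 = 370935253/189044852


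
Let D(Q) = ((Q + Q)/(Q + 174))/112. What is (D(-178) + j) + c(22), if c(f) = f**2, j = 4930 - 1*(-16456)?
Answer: 2449529/112 ≈ 21871.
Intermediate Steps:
D(Q) = Q/(56*(174 + Q)) (D(Q) = ((2*Q)/(174 + Q))*(1/112) = (2*Q/(174 + Q))*(1/112) = Q/(56*(174 + Q)))
j = 21386 (j = 4930 + 16456 = 21386)
(D(-178) + j) + c(22) = ((1/56)*(-178)/(174 - 178) + 21386) + 22**2 = ((1/56)*(-178)/(-4) + 21386) + 484 = ((1/56)*(-178)*(-1/4) + 21386) + 484 = (89/112 + 21386) + 484 = 2395321/112 + 484 = 2449529/112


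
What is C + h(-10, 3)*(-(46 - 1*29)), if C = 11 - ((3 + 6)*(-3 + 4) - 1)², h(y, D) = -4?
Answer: 15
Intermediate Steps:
C = -53 (C = 11 - (9*1 - 1)² = 11 - (9 - 1)² = 11 - 1*8² = 11 - 1*64 = 11 - 64 = -53)
C + h(-10, 3)*(-(46 - 1*29)) = -53 - (-4)*(46 - 1*29) = -53 - (-4)*(46 - 29) = -53 - (-4)*17 = -53 - 4*(-17) = -53 + 68 = 15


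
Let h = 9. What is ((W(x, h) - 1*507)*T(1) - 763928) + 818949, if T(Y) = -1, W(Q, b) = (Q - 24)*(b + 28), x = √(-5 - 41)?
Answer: 56416 - 37*I*√46 ≈ 56416.0 - 250.95*I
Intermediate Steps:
x = I*√46 (x = √(-46) = I*√46 ≈ 6.7823*I)
W(Q, b) = (-24 + Q)*(28 + b)
((W(x, h) - 1*507)*T(1) - 763928) + 818949 = (((-672 - 24*9 + 28*(I*√46) + (I*√46)*9) - 1*507)*(-1) - 763928) + 818949 = (((-672 - 216 + 28*I*√46 + 9*I*√46) - 507)*(-1) - 763928) + 818949 = (((-888 + 37*I*√46) - 507)*(-1) - 763928) + 818949 = ((-1395 + 37*I*√46)*(-1) - 763928) + 818949 = ((1395 - 37*I*√46) - 763928) + 818949 = (-762533 - 37*I*√46) + 818949 = 56416 - 37*I*√46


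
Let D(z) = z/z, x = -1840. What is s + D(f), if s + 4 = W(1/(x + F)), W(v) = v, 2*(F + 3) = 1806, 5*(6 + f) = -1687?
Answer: -2821/940 ≈ -3.0011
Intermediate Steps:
f = -1717/5 (f = -6 + (⅕)*(-1687) = -6 - 1687/5 = -1717/5 ≈ -343.40)
F = 900 (F = -3 + (½)*1806 = -3 + 903 = 900)
D(z) = 1
s = -3761/940 (s = -4 + 1/(-1840 + 900) = -4 + 1/(-940) = -4 - 1/940 = -3761/940 ≈ -4.0011)
s + D(f) = -3761/940 + 1 = -2821/940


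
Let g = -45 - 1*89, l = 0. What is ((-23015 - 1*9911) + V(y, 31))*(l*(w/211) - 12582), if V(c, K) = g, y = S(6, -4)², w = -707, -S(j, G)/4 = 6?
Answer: 415960920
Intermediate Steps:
S(j, G) = -24 (S(j, G) = -4*6 = -24)
g = -134 (g = -45 - 89 = -134)
y = 576 (y = (-24)² = 576)
V(c, K) = -134
((-23015 - 1*9911) + V(y, 31))*(l*(w/211) - 12582) = ((-23015 - 1*9911) - 134)*(0*(-707/211) - 12582) = ((-23015 - 9911) - 134)*(0*(-707*1/211) - 12582) = (-32926 - 134)*(0*(-707/211) - 12582) = -33060*(0 - 12582) = -33060*(-12582) = 415960920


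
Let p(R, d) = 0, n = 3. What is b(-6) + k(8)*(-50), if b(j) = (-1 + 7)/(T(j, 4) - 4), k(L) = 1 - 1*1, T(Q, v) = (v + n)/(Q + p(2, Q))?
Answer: -36/31 ≈ -1.1613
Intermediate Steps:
T(Q, v) = (3 + v)/Q (T(Q, v) = (v + 3)/(Q + 0) = (3 + v)/Q)
k(L) = 0 (k(L) = 1 - 1 = 0)
b(j) = 6/(-4 + 7/j) (b(j) = (-1 + 7)/((3 + 4)/j - 4) = 6/(7/j - 4) = 6/(-4 + 7/j))
b(-6) + k(8)*(-50) = -6*(-6)/(-7 + 4*(-6)) + 0*(-50) = -6*(-6)/(-7 - 24) + 0 = -6*(-6)/(-31) + 0 = -6*(-6)*(-1/31) + 0 = -36/31 + 0 = -36/31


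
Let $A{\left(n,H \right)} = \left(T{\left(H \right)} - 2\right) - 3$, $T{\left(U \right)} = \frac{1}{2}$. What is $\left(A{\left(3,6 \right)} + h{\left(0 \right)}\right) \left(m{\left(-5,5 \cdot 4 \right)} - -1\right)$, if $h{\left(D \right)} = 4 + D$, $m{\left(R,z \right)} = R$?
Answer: $2$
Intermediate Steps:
$T{\left(U \right)} = \frac{1}{2}$
$A{\left(n,H \right)} = - \frac{9}{2}$ ($A{\left(n,H \right)} = \left(\frac{1}{2} - 2\right) - 3 = - \frac{3}{2} - 3 = - \frac{9}{2}$)
$\left(A{\left(3,6 \right)} + h{\left(0 \right)}\right) \left(m{\left(-5,5 \cdot 4 \right)} - -1\right) = \left(- \frac{9}{2} + \left(4 + 0\right)\right) \left(-5 - -1\right) = \left(- \frac{9}{2} + 4\right) \left(-5 + 1\right) = \left(- \frac{1}{2}\right) \left(-4\right) = 2$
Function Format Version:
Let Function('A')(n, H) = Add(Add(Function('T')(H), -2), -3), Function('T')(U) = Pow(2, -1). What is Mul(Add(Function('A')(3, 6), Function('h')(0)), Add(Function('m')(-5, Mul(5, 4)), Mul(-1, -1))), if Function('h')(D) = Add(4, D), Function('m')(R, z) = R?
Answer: 2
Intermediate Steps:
Function('T')(U) = Rational(1, 2)
Function('A')(n, H) = Rational(-9, 2) (Function('A')(n, H) = Add(Add(Rational(1, 2), -2), -3) = Add(Rational(-3, 2), -3) = Rational(-9, 2))
Mul(Add(Function('A')(3, 6), Function('h')(0)), Add(Function('m')(-5, Mul(5, 4)), Mul(-1, -1))) = Mul(Add(Rational(-9, 2), Add(4, 0)), Add(-5, Mul(-1, -1))) = Mul(Add(Rational(-9, 2), 4), Add(-5, 1)) = Mul(Rational(-1, 2), -4) = 2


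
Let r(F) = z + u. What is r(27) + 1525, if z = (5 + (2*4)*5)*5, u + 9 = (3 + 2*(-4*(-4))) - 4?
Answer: 1772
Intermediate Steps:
u = 22 (u = -9 + ((3 + 2*(-4*(-4))) - 4) = -9 + ((3 + 2*16) - 4) = -9 + ((3 + 32) - 4) = -9 + (35 - 4) = -9 + 31 = 22)
z = 225 (z = (5 + 8*5)*5 = (5 + 40)*5 = 45*5 = 225)
r(F) = 247 (r(F) = 225 + 22 = 247)
r(27) + 1525 = 247 + 1525 = 1772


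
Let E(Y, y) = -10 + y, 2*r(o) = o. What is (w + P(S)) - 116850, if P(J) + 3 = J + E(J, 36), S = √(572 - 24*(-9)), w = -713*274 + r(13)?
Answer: -624365/2 + 2*√197 ≈ -3.1215e+5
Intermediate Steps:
r(o) = o/2
w = -390711/2 (w = -713*274 + (½)*13 = -195362 + 13/2 = -390711/2 ≈ -1.9536e+5)
S = 2*√197 (S = √(572 + 216) = √788 = 2*√197 ≈ 28.071)
P(J) = 23 + J (P(J) = -3 + (J + (-10 + 36)) = -3 + (J + 26) = -3 + (26 + J) = 23 + J)
(w + P(S)) - 116850 = (-390711/2 + (23 + 2*√197)) - 116850 = (-390665/2 + 2*√197) - 116850 = -624365/2 + 2*√197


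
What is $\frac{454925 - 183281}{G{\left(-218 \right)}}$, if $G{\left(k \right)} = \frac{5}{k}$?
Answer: $- \frac{59218392}{5} \approx -1.1844 \cdot 10^{7}$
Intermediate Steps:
$\frac{454925 - 183281}{G{\left(-218 \right)}} = \frac{454925 - 183281}{5 \frac{1}{-218}} = \frac{454925 - 183281}{5 \left(- \frac{1}{218}\right)} = \frac{271644}{- \frac{5}{218}} = 271644 \left(- \frac{218}{5}\right) = - \frac{59218392}{5}$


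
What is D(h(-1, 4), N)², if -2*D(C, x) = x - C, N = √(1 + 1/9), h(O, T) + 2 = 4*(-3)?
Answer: (42 + √10)²/36 ≈ 56.656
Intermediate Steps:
h(O, T) = -14 (h(O, T) = -2 + 4*(-3) = -2 - 12 = -14)
N = √10/3 (N = √(1 + ⅑) = √(10/9) = √10/3 ≈ 1.0541)
D(C, x) = C/2 - x/2 (D(C, x) = -(x - C)/2 = C/2 - x/2)
D(h(-1, 4), N)² = ((½)*(-14) - √10/6)² = (-7 - √10/6)²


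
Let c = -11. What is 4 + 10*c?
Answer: -106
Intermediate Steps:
4 + 10*c = 4 + 10*(-11) = 4 - 110 = -106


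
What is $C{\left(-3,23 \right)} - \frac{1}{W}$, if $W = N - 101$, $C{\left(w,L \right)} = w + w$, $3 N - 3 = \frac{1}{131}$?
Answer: $- \frac{235401}{39299} \approx -5.99$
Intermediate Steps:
$N = \frac{394}{393}$ ($N = 1 + \frac{1}{3 \cdot 131} = 1 + \frac{1}{3} \cdot \frac{1}{131} = 1 + \frac{1}{393} = \frac{394}{393} \approx 1.0025$)
$C{\left(w,L \right)} = 2 w$
$W = - \frac{39299}{393}$ ($W = \frac{394}{393} - 101 = - \frac{39299}{393} \approx -99.997$)
$C{\left(-3,23 \right)} - \frac{1}{W} = 2 \left(-3\right) - \frac{1}{- \frac{39299}{393}} = -6 - - \frac{393}{39299} = -6 + \frac{393}{39299} = - \frac{235401}{39299}$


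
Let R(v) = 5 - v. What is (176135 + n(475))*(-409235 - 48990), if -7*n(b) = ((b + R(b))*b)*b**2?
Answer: 244979195886750/7 ≈ 3.4997e+13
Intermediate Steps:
n(b) = -5*b**3/7 (n(b) = -(b + (5 - b))*b*b**2/7 = -5*b*b**2/7 = -5*b**3/7)
(176135 + n(475))*(-409235 - 48990) = (176135 - 5/7*475**3)*(-409235 - 48990) = (176135 - 5/7*107171875)*(-458225) = (176135 - 535859375/7)*(-458225) = -534626430/7*(-458225) = 244979195886750/7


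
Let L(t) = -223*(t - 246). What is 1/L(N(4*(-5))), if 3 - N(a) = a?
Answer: 1/49729 ≈ 2.0109e-5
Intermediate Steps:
N(a) = 3 - a
L(t) = 54858 - 223*t (L(t) = -223*(-246 + t) = 54858 - 223*t)
1/L(N(4*(-5))) = 1/(54858 - 223*(3 - 4*(-5))) = 1/(54858 - 223*(3 - 1*(-20))) = 1/(54858 - 223*(3 + 20)) = 1/(54858 - 223*23) = 1/(54858 - 5129) = 1/49729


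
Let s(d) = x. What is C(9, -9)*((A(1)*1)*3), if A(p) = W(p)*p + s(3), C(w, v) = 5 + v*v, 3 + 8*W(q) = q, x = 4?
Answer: 1935/2 ≈ 967.50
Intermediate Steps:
W(q) = -3/8 + q/8
s(d) = 4
C(w, v) = 5 + v**2
A(p) = 4 + p*(-3/8 + p/8) (A(p) = (-3/8 + p/8)*p + 4 = p*(-3/8 + p/8) + 4 = 4 + p*(-3/8 + p/8))
C(9, -9)*((A(1)*1)*3) = (5 + (-9)**2)*(((4 + (1/8)*1*(-3 + 1))*1)*3) = (5 + 81)*(((4 + (1/8)*1*(-2))*1)*3) = 86*(((4 - 1/4)*1)*3) = 86*(((15/4)*1)*3) = 86*((15/4)*3) = 86*(45/4) = 1935/2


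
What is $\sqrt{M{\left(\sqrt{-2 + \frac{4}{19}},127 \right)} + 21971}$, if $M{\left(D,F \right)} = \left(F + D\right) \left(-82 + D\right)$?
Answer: $\frac{\sqrt{4171431 + 855 i \sqrt{646}}}{19} \approx 107.5 + 0.28 i$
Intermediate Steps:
$M{\left(D,F \right)} = \left(-82 + D\right) \left(D + F\right)$ ($M{\left(D,F \right)} = \left(D + F\right) \left(-82 + D\right) = \left(-82 + D\right) \left(D + F\right)$)
$\sqrt{M{\left(\sqrt{-2 + \frac{4}{19}},127 \right)} + 21971} = \sqrt{\left(\left(\sqrt{-2 + \frac{4}{19}}\right)^{2} - 82 \sqrt{-2 + \frac{4}{19}} - 10414 + \sqrt{-2 + \frac{4}{19}} \cdot 127\right) + 21971} = \sqrt{\left(\left(\sqrt{- \frac{34}{19}}\right)^{2} - 82 \sqrt{- \frac{34}{19}} - 10414 + \sqrt{- \frac{34}{19}} \cdot 127\right) + 21971} = \sqrt{\left(\left(\frac{i \sqrt{646}}{19}\right)^{2} - 82 \frac{i \sqrt{646}}{19} - 10414 + \frac{i \sqrt{646}}{19} \cdot 127\right) + 21971} = \sqrt{\left(- \frac{34}{19} - \frac{82 i \sqrt{646}}{19} - 10414 + \frac{127 i \sqrt{646}}{19}\right) + 21971} = \sqrt{\left(- \frac{197900}{19} + \frac{45 i \sqrt{646}}{19}\right) + 21971} = \sqrt{\frac{219549}{19} + \frac{45 i \sqrt{646}}{19}}$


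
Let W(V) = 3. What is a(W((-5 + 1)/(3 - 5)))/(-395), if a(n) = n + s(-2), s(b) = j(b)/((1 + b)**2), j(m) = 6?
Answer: -9/395 ≈ -0.022785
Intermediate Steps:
s(b) = 6/(1 + b)**2 (s(b) = 6/((1 + b)**2) = 6/(1 + b)**2)
a(n) = 6 + n (a(n) = n + 6/(1 - 2)**2 = n + 6/(-1)**2 = n + 6*1 = n + 6 = 6 + n)
a(W((-5 + 1)/(3 - 5)))/(-395) = (6 + 3)/(-395) = 9*(-1/395) = -9/395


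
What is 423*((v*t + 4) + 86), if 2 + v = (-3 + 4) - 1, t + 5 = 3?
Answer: 39762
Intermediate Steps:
t = -2 (t = -5 + 3 = -2)
v = -2 (v = -2 + ((-3 + 4) - 1) = -2 + (1 - 1) = -2 + 0 = -2)
423*((v*t + 4) + 86) = 423*((-2*(-2) + 4) + 86) = 423*((4 + 4) + 86) = 423*(8 + 86) = 423*94 = 39762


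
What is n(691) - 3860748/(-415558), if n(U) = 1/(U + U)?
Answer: 2667984647/287150578 ≈ 9.2912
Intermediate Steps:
n(U) = 1/(2*U)
n(691) - 3860748/(-415558) = (½)/691 - 3860748/(-415558) = (½)*(1/691) - 3860748*(-1/415558) = 1/1382 + 1930374/207779 = 2667984647/287150578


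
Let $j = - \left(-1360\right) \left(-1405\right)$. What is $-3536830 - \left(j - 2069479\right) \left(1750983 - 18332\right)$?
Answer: $6896430852799$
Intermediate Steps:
$j = -1910800$ ($j = \left(-1\right) 1910800 = -1910800$)
$-3536830 - \left(j - 2069479\right) \left(1750983 - 18332\right) = -3536830 - \left(-1910800 - 2069479\right) \left(1750983 - 18332\right) = -3536830 - \left(-3980279\right) 1732651 = -3536830 - -6896434389629 = -3536830 + 6896434389629 = 6896430852799$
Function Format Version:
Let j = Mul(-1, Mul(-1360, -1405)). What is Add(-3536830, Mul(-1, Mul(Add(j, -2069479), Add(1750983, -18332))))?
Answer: 6896430852799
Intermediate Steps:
j = -1910800 (j = Mul(-1, 1910800) = -1910800)
Add(-3536830, Mul(-1, Mul(Add(j, -2069479), Add(1750983, -18332)))) = Add(-3536830, Mul(-1, Mul(Add(-1910800, -2069479), Add(1750983, -18332)))) = Add(-3536830, Mul(-1, Mul(-3980279, 1732651))) = Add(-3536830, Mul(-1, -6896434389629)) = Add(-3536830, 6896434389629) = 6896430852799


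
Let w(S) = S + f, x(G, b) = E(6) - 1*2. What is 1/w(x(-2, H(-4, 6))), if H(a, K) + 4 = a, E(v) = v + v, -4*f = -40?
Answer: 1/20 ≈ 0.050000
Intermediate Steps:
f = 10 (f = -1/4*(-40) = 10)
E(v) = 2*v
H(a, K) = -4 + a
x(G, b) = 10 (x(G, b) = 2*6 - 1*2 = 12 - 2 = 10)
w(S) = 10 + S (w(S) = S + 10 = 10 + S)
1/w(x(-2, H(-4, 6))) = 1/(10 + 10) = 1/20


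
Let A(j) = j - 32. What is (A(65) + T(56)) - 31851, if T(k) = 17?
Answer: -31801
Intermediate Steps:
A(j) = -32 + j
(A(65) + T(56)) - 31851 = ((-32 + 65) + 17) - 31851 = (33 + 17) - 31851 = 50 - 31851 = -31801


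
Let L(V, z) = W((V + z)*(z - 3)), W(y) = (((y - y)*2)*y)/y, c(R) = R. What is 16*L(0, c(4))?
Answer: 0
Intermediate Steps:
W(y) = 0 (W(y) = ((0*2)*y)/y = (0*y)/y = 0/y = 0)
L(V, z) = 0
16*L(0, c(4)) = 16*0 = 0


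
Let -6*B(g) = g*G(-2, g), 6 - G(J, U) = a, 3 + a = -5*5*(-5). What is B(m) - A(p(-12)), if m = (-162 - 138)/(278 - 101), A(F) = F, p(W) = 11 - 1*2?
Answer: -7393/177 ≈ -41.768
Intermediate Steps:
p(W) = 9 (p(W) = 11 - 2 = 9)
a = 122 (a = -3 - 5*5*(-5) = -3 - 25*(-5) = -3 + 125 = 122)
G(J, U) = -116 (G(J, U) = 6 - 1*122 = 6 - 122 = -116)
m = -100/59 (m = -300/177 = -300*1/177 = -100/59 ≈ -1.6949)
B(g) = 58*g/3 (B(g) = -g*(-116)/6 = -(-58)*g/3 = 58*g/3)
B(m) - A(p(-12)) = (58/3)*(-100/59) - 1*9 = -5800/177 - 9 = -7393/177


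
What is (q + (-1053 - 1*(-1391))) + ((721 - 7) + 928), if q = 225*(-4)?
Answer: 1080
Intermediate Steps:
q = -900
(q + (-1053 - 1*(-1391))) + ((721 - 7) + 928) = (-900 + (-1053 - 1*(-1391))) + ((721 - 7) + 928) = (-900 + (-1053 + 1391)) + (714 + 928) = (-900 + 338) + 1642 = -562 + 1642 = 1080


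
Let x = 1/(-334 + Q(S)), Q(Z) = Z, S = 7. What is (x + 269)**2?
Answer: 7737313444/106929 ≈ 72359.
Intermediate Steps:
x = -1/327 (x = 1/(-334 + 7) = 1/(-327) = -1/327 ≈ -0.0030581)
(x + 269)**2 = (-1/327 + 269)**2 = (87962/327)**2 = 7737313444/106929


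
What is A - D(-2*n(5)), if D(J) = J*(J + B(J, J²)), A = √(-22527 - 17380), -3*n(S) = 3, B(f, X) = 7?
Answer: -18 + I*√39907 ≈ -18.0 + 199.77*I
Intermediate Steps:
n(S) = -1 (n(S) = -⅓*3 = -1)
A = I*√39907 (A = √(-39907) = I*√39907 ≈ 199.77*I)
D(J) = J*(7 + J) (D(J) = J*(J + 7) = J*(7 + J))
A - D(-2*n(5)) = I*√39907 - (-2*(-1))*(7 - 2*(-1)) = I*√39907 - 2*(7 + 2) = I*√39907 - 2*9 = I*√39907 - 1*18 = I*√39907 - 18 = -18 + I*√39907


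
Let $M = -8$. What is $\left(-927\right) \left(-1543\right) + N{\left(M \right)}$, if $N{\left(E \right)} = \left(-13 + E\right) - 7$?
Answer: $1430333$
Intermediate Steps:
$N{\left(E \right)} = -20 + E$
$\left(-927\right) \left(-1543\right) + N{\left(M \right)} = \left(-927\right) \left(-1543\right) - 28 = 1430361 - 28 = 1430333$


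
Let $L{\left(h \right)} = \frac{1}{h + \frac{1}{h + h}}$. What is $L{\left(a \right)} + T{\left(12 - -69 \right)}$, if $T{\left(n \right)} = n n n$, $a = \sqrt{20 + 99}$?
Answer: $531441 + \frac{2 \sqrt{119}}{239} \approx 5.3144 \cdot 10^{5}$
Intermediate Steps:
$a = \sqrt{119} \approx 10.909$
$T{\left(n \right)} = n^{3}$ ($T{\left(n \right)} = n^{2} n = n^{3}$)
$L{\left(h \right)} = \frac{1}{h + \frac{1}{2 h}}$
$L{\left(a \right)} + T{\left(12 - -69 \right)} = \frac{2 \sqrt{119}}{1 + 2 \left(\sqrt{119}\right)^{2}} + \left(12 - -69\right)^{3} = \frac{2 \sqrt{119}}{1 + 2 \cdot 119} + \left(12 + 69\right)^{3} = \frac{2 \sqrt{119}}{1 + 238} + 81^{3} = \frac{2 \sqrt{119}}{239} + 531441 = 531441 + \frac{2 \sqrt{119}}{239}$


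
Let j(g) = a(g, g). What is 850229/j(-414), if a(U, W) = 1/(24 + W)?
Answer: -331589310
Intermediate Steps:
j(g) = 1/(24 + g)
850229/j(-414) = 850229/(1/(24 - 414)) = 850229/(1/(-390)) = 850229/(-1/390) = 850229*(-390) = -331589310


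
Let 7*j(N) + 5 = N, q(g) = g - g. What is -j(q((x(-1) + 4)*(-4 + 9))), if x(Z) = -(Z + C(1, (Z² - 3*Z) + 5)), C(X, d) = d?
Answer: 5/7 ≈ 0.71429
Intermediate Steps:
x(Z) = -5 - Z² + 2*Z (x(Z) = -(Z + ((Z² - 3*Z) + 5)) = -(Z + (5 + Z² - 3*Z)) = -(5 + Z² - 2*Z) = -5 - Z² + 2*Z)
q(g) = 0
j(N) = -5/7 + N/7
-j(q((x(-1) + 4)*(-4 + 9))) = -(-5/7 + (⅐)*0) = -(-5/7 + 0) = -1*(-5/7) = 5/7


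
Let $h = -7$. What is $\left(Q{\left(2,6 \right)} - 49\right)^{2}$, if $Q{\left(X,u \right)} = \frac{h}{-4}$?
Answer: $\frac{35721}{16} \approx 2232.6$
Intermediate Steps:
$Q{\left(X,u \right)} = \frac{7}{4}$ ($Q{\left(X,u \right)} = - \frac{7}{-4} = \left(-7\right) \left(- \frac{1}{4}\right) = \frac{7}{4}$)
$\left(Q{\left(2,6 \right)} - 49\right)^{2} = \left(\frac{7}{4} - 49\right)^{2} = \left(- \frac{189}{4}\right)^{2} = \frac{35721}{16}$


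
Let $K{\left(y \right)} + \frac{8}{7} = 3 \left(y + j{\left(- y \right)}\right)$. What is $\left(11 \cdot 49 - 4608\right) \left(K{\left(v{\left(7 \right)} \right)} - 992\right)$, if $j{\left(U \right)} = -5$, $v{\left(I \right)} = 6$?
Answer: $\frac{28202239}{7} \approx 4.0289 \cdot 10^{6}$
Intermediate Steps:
$K{\left(y \right)} = - \frac{113}{7} + 3 y$ ($K{\left(y \right)} = - \frac{8}{7} + 3 \left(y - 5\right) = - \frac{8}{7} + 3 \left(-5 + y\right) = - \frac{8}{7} + \left(-15 + 3 y\right) = - \frac{113}{7} + 3 y$)
$\left(11 \cdot 49 - 4608\right) \left(K{\left(v{\left(7 \right)} \right)} - 992\right) = \left(11 \cdot 49 - 4608\right) \left(\left(- \frac{113}{7} + 3 \cdot 6\right) - 992\right) = \left(539 - 4608\right) \left(\left(- \frac{113}{7} + 18\right) - 992\right) = - 4069 \left(\frac{13}{7} - 992\right) = \left(-4069\right) \left(- \frac{6931}{7}\right) = \frac{28202239}{7}$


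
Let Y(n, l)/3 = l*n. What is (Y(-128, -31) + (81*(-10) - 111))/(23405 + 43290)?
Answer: 10983/66695 ≈ 0.16467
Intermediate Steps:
Y(n, l) = 3*l*n (Y(n, l) = 3*(l*n) = 3*l*n)
(Y(-128, -31) + (81*(-10) - 111))/(23405 + 43290) = (3*(-31)*(-128) + (81*(-10) - 111))/(23405 + 43290) = (11904 + (-810 - 111))/66695 = (11904 - 921)*(1/66695) = 10983*(1/66695) = 10983/66695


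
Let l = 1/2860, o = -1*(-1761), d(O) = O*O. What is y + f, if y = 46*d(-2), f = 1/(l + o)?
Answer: 926711684/5036461 ≈ 184.00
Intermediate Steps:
d(O) = O²
o = 1761
l = 1/2860 ≈ 0.00034965
f = 2860/5036461 (f = 1/(1/2860 + 1761) = 1/(5036461/2860) = 2860/5036461 ≈ 0.00056786)
y = 184 (y = 46*(-2)² = 46*4 = 184)
y + f = 184 + 2860/5036461 = 926711684/5036461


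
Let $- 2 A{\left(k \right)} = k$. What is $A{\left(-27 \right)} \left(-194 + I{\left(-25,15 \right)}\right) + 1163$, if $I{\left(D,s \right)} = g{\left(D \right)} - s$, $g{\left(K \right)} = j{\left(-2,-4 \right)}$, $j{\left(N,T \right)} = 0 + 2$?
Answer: $- \frac{3263}{2} \approx -1631.5$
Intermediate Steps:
$A{\left(k \right)} = - \frac{k}{2}$
$j{\left(N,T \right)} = 2$
$g{\left(K \right)} = 2$
$I{\left(D,s \right)} = 2 - s$
$A{\left(-27 \right)} \left(-194 + I{\left(-25,15 \right)}\right) + 1163 = \left(- \frac{1}{2}\right) \left(-27\right) \left(-194 + \left(2 - 15\right)\right) + 1163 = \frac{27 \left(-194 + \left(2 - 15\right)\right)}{2} + 1163 = \frac{27 \left(-194 - 13\right)}{2} + 1163 = \frac{27}{2} \left(-207\right) + 1163 = - \frac{5589}{2} + 1163 = - \frac{3263}{2}$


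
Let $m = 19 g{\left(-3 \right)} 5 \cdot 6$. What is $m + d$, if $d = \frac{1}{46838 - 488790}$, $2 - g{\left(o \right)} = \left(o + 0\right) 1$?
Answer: $\frac{1259563199}{441952} \approx 2850.0$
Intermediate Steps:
$g{\left(o \right)} = 2 - o$ ($g{\left(o \right)} = 2 - \left(o + 0\right) 1 = 2 - o 1 = 2 - o$)
$m = 2850$ ($m = 19 \left(2 - -3\right) 5 \cdot 6 = 19 \left(2 + 3\right) 30 = 19 \cdot 5 \cdot 30 = 95 \cdot 30 = 2850$)
$d = - \frac{1}{441952}$ ($d = \frac{1}{-441952} = - \frac{1}{441952} \approx -2.2627 \cdot 10^{-6}$)
$m + d = 2850 - \frac{1}{441952} = \frac{1259563199}{441952}$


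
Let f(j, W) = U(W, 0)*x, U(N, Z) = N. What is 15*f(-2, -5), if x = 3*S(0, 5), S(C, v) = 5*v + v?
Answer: -6750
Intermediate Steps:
S(C, v) = 6*v
x = 90 (x = 3*(6*5) = 3*30 = 90)
f(j, W) = 90*W (f(j, W) = W*90 = 90*W)
15*f(-2, -5) = 15*(90*(-5)) = 15*(-450) = -6750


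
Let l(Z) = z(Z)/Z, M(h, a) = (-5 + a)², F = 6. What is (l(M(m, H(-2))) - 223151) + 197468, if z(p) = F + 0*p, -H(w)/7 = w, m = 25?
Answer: -693439/27 ≈ -25683.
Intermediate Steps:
H(w) = -7*w
z(p) = 6 (z(p) = 6 + 0*p = 6 + 0 = 6)
l(Z) = 6/Z
(l(M(m, H(-2))) - 223151) + 197468 = (6/((-5 - 7*(-2))²) - 223151) + 197468 = (6/((-5 + 14)²) - 223151) + 197468 = (6/(9²) - 223151) + 197468 = (6/81 - 223151) + 197468 = (6*(1/81) - 223151) + 197468 = (2/27 - 223151) + 197468 = -6025075/27 + 197468 = -693439/27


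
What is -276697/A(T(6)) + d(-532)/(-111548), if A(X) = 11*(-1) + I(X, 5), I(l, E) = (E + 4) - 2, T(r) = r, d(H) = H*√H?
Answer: 276697/4 + 266*I*√133/27887 ≈ 69174.0 + 0.11*I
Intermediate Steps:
d(H) = H^(3/2)
I(l, E) = 2 + E (I(l, E) = (4 + E) - 2 = 2 + E)
A(X) = -4 (A(X) = 11*(-1) + (2 + 5) = -11 + 7 = -4)
-276697/A(T(6)) + d(-532)/(-111548) = -276697/(-4) + (-532)^(3/2)/(-111548) = -276697*(-¼) - 1064*I*√133*(-1/111548) = 276697/4 + 266*I*√133/27887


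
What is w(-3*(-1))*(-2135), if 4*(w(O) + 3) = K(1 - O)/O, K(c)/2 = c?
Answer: 21350/3 ≈ 7116.7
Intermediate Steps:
K(c) = 2*c
w(O) = -3 + (2 - 2*O)/(4*O) (w(O) = -3 + ((2*(1 - O))/O)/4 = -3 + ((2 - 2*O)/O)/4 = -3 + (2 - 2*O)/(4*O))
w(-3*(-1))*(-2135) = ((1 - (-21)*(-1))/(2*((-3*(-1)))))*(-2135) = ((½)*(1 - 7*3)/3)*(-2135) = ((½)*(⅓)*(1 - 21))*(-2135) = ((½)*(⅓)*(-20))*(-2135) = -10/3*(-2135) = 21350/3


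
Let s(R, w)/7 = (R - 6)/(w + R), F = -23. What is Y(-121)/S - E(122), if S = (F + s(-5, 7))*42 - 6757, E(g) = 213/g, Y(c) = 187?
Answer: -1006117/569740 ≈ -1.7659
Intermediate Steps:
s(R, w) = 7*(-6 + R)/(R + w) (s(R, w) = 7*((R - 6)/(w + R)) = 7*((-6 + R)/(R + w)) = 7*(-6 + R)/(R + w))
S = -9340 (S = (-23 + 7*(-6 - 5)/(-5 + 7))*42 - 6757 = (-23 + 7*(-11)/2)*42 - 6757 = (-23 + 7*(½)*(-11))*42 - 6757 = (-23 - 77/2)*42 - 6757 = -123/2*42 - 6757 = -2583 - 6757 = -9340)
Y(-121)/S - E(122) = 187/(-9340) - 213/122 = 187*(-1/9340) - 213/122 = -187/9340 - 1*213/122 = -187/9340 - 213/122 = -1006117/569740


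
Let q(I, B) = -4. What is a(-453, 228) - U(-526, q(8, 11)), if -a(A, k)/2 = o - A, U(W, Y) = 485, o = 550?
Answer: -2491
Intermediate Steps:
a(A, k) = -1100 + 2*A (a(A, k) = -2*(550 - A) = -1100 + 2*A)
a(-453, 228) - U(-526, q(8, 11)) = (-1100 + 2*(-453)) - 1*485 = (-1100 - 906) - 485 = -2006 - 485 = -2491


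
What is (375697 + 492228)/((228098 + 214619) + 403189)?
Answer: 867925/845906 ≈ 1.0260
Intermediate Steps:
(375697 + 492228)/((228098 + 214619) + 403189) = 867925/(442717 + 403189) = 867925/845906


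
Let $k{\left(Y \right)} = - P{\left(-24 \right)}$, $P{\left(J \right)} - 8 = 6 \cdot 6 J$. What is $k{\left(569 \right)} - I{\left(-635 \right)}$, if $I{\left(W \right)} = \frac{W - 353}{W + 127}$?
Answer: $\frac{108465}{127} \approx 854.05$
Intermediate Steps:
$P{\left(J \right)} = 8 + 36 J$ ($P{\left(J \right)} = 8 + 6 \cdot 6 J = 8 + 36 J$)
$I{\left(W \right)} = \frac{-353 + W}{127 + W}$
$k{\left(Y \right)} = 856$ ($k{\left(Y \right)} = - (8 + 36 \left(-24\right)) = - (8 - 864) = \left(-1\right) \left(-856\right) = 856$)
$k{\left(569 \right)} - I{\left(-635 \right)} = 856 - \frac{-353 - 635}{127 - 635} = 856 - \frac{1}{-508} \left(-988\right) = 856 - \left(- \frac{1}{508}\right) \left(-988\right) = 856 - \frac{247}{127} = \frac{108465}{127}$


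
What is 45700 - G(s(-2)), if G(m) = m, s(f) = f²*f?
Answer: 45708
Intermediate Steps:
s(f) = f³
45700 - G(s(-2)) = 45700 - 1*(-2)³ = 45700 - 1*(-8) = 45700 + 8 = 45708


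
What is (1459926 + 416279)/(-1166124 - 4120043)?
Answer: -110365/310951 ≈ -0.35493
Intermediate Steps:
(1459926 + 416279)/(-1166124 - 4120043) = 1876205/(-5286167) = 1876205*(-1/5286167) = -110365/310951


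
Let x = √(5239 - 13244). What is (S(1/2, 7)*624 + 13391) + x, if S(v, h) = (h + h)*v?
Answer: 17759 + I*√8005 ≈ 17759.0 + 89.471*I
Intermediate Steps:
S(v, h) = 2*h*v (S(v, h) = (2*h)*v = 2*h*v)
x = I*√8005 (x = √(-8005) = I*√8005 ≈ 89.471*I)
(S(1/2, 7)*624 + 13391) + x = ((2*7/2)*624 + 13391) + I*√8005 = ((2*7*(½))*624 + 13391) + I*√8005 = (7*624 + 13391) + I*√8005 = (4368 + 13391) + I*√8005 = 17759 + I*√8005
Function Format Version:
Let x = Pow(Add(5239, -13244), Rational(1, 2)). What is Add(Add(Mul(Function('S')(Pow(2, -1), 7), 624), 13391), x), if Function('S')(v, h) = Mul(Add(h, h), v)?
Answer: Add(17759, Mul(I, Pow(8005, Rational(1, 2)))) ≈ Add(17759., Mul(89.471, I))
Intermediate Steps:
Function('S')(v, h) = Mul(2, h, v) (Function('S')(v, h) = Mul(Mul(2, h), v) = Mul(2, h, v))
x = Mul(I, Pow(8005, Rational(1, 2))) (x = Pow(-8005, Rational(1, 2)) = Mul(I, Pow(8005, Rational(1, 2))) ≈ Mul(89.471, I))
Add(Add(Mul(Function('S')(Pow(2, -1), 7), 624), 13391), x) = Add(Add(Mul(Mul(2, 7, Pow(2, -1)), 624), 13391), Mul(I, Pow(8005, Rational(1, 2)))) = Add(Add(Mul(Mul(2, 7, Rational(1, 2)), 624), 13391), Mul(I, Pow(8005, Rational(1, 2)))) = Add(Add(Mul(7, 624), 13391), Mul(I, Pow(8005, Rational(1, 2)))) = Add(Add(4368, 13391), Mul(I, Pow(8005, Rational(1, 2)))) = Add(17759, Mul(I, Pow(8005, Rational(1, 2))))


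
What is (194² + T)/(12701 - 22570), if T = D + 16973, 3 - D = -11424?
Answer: -66036/9869 ≈ -6.6913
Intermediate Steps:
D = 11427 (D = 3 - 1*(-11424) = 3 + 11424 = 11427)
T = 28400 (T = 11427 + 16973 = 28400)
(194² + T)/(12701 - 22570) = (194² + 28400)/(12701 - 22570) = (37636 + 28400)/(-9869) = 66036*(-1/9869) = -66036/9869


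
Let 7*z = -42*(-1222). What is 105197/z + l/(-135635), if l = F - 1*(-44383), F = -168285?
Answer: 15176844559/994475820 ≈ 15.261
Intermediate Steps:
l = -123902 (l = -168285 - 1*(-44383) = -168285 + 44383 = -123902)
z = 7332 (z = (-42*(-1222))/7 = (⅐)*51324 = 7332)
105197/z + l/(-135635) = 105197/7332 - 123902/(-135635) = 105197*(1/7332) - 123902*(-1/135635) = 105197/7332 + 123902/135635 = 15176844559/994475820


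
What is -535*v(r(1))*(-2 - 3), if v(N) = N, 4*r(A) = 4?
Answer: 2675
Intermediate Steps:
r(A) = 1 (r(A) = (¼)*4 = 1)
-535*v(r(1))*(-2 - 3) = -535*(-2 - 3) = -535*(-5) = 2675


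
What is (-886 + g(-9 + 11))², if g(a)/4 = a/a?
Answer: 777924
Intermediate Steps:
g(a) = 4 (g(a) = 4*(a/a) = 4*1 = 4)
(-886 + g(-9 + 11))² = (-886 + 4)² = (-882)² = 777924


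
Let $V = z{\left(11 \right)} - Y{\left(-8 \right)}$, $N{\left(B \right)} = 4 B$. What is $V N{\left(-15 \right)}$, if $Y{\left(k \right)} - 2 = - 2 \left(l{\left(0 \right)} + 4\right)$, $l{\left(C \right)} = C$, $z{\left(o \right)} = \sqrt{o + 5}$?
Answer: $-600$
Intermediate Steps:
$z{\left(o \right)} = \sqrt{5 + o}$
$Y{\left(k \right)} = -6$ ($Y{\left(k \right)} = 2 - 2 \left(0 + 4\right) = 2 - 8 = -6$)
$V = 10$ ($V = \sqrt{5 + 11} - -6 = \sqrt{16} + 6 = 4 + 6 = 10$)
$V N{\left(-15 \right)} = 10 \cdot 4 \left(-15\right) = 10 \left(-60\right) = -600$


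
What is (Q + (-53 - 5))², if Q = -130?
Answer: 35344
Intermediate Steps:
(Q + (-53 - 5))² = (-130 + (-53 - 5))² = (-130 - 58)² = (-188)² = 35344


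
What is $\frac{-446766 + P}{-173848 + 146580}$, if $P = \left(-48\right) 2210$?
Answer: $\frac{276423}{13634} \approx 20.275$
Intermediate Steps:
$P = -106080$
$\frac{-446766 + P}{-173848 + 146580} = \frac{-446766 - 106080}{-173848 + 146580} = - \frac{552846}{-27268} = \left(-552846\right) \left(- \frac{1}{27268}\right) = \frac{276423}{13634}$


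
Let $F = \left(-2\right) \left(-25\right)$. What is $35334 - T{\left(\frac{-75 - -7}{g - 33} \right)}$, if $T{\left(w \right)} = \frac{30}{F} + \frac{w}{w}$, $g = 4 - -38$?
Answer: $\frac{176662}{5} \approx 35332.0$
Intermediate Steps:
$F = 50$
$g = 42$ ($g = 4 + 38 = 42$)
$T{\left(w \right)} = \frac{8}{5}$ ($T{\left(w \right)} = \frac{30}{50} + \frac{w}{w} = 30 \cdot \frac{1}{50} + 1 = \frac{3}{5} + 1 = \frac{8}{5}$)
$35334 - T{\left(\frac{-75 - -7}{g - 33} \right)} = 35334 - \frac{8}{5} = \frac{176662}{5}$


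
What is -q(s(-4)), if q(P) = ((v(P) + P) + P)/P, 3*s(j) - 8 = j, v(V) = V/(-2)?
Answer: -3/2 ≈ -1.5000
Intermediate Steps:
v(V) = -V/2 (v(V) = V*(-½) = -V/2)
s(j) = 8/3 + j/3
q(P) = 3/2 (q(P) = ((-P/2 + P) + P)/P = (P/2 + P)/P = (3*P/2)/P = 3/2)
-q(s(-4)) = -1*3/2 = -3/2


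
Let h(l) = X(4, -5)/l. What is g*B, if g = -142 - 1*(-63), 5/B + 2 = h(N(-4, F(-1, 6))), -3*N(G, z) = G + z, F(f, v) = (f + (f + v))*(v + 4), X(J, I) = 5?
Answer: 4740/29 ≈ 163.45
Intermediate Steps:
F(f, v) = (4 + v)*(v + 2*f) (F(f, v) = (v + 2*f)*(4 + v) = (4 + v)*(v + 2*f))
N(G, z) = -G/3 - z/3 (N(G, z) = -(G + z)/3 = -G/3 - z/3)
h(l) = 5/l
B = -60/29 (B = 5/(-2 + 5/(-1/3*(-4) - (6**2 + 4*6 + 8*(-1) + 2*(-1)*6)/3)) = 5/(-2 + 5/(4/3 - (36 + 24 - 8 - 12)/3)) = 5/(-2 + 5/(4/3 - 1/3*40)) = 5/(-2 + 5/(4/3 - 40/3)) = 5/(-2 + 5/(-12)) = 5/(-2 + 5*(-1/12)) = 5/(-2 - 5/12) = 5/(-29/12) = 5*(-12/29) = -60/29 ≈ -2.0690)
g = -79 (g = -142 + 63 = -79)
g*B = -79*(-60/29) = 4740/29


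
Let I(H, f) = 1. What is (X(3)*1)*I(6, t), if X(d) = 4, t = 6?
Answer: 4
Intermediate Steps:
(X(3)*1)*I(6, t) = (4*1)*1 = 4*1 = 4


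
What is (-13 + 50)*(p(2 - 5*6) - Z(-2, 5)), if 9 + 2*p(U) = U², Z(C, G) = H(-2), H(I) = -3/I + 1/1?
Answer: 14245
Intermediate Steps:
H(I) = 1 - 3/I (H(I) = -3/I + 1*1 = -3/I + 1 = 1 - 3/I)
Z(C, G) = 5/2 (Z(C, G) = (-3 - 2)/(-2) = -½*(-5) = 5/2)
p(U) = -9/2 + U²/2
(-13 + 50)*(p(2 - 5*6) - Z(-2, 5)) = (-13 + 50)*((-9/2 + (2 - 5*6)²/2) - 1*5/2) = 37*((-9/2 + (2 - 30)²/2) - 5/2) = 37*((-9/2 + (½)*(-28)²) - 5/2) = 37*((-9/2 + (½)*784) - 5/2) = 37*((-9/2 + 392) - 5/2) = 37*(775/2 - 5/2) = 37*385 = 14245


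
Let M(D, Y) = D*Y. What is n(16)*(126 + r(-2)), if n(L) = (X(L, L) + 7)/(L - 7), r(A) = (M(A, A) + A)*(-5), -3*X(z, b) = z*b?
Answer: -27260/27 ≈ -1009.6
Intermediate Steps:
X(z, b) = -b*z/3 (X(z, b) = -z*b/3 = -b*z/3)
r(A) = -5*A - 5*A² (r(A) = (A*A + A)*(-5) = (A² + A)*(-5) = (A + A²)*(-5) = -5*A - 5*A²)
n(L) = (7 - L²/3)/(-7 + L) (n(L) = (-L*L/3 + 7)/(L - 7) = (-L²/3 + 7)/(-7 + L) = (7 - L²/3)/(-7 + L))
n(16)*(126 + r(-2)) = ((21 - 1*16²)/(3*(-7 + 16)))*(126 + 5*(-2)*(-1 - 1*(-2))) = ((⅓)*(21 - 1*256)/9)*(126 + 5*(-2)*(-1 + 2)) = ((⅓)*(⅑)*(21 - 256))*(126 + 5*(-2)*1) = ((⅓)*(⅑)*(-235))*(126 - 10) = -235/27*116 = -27260/27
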